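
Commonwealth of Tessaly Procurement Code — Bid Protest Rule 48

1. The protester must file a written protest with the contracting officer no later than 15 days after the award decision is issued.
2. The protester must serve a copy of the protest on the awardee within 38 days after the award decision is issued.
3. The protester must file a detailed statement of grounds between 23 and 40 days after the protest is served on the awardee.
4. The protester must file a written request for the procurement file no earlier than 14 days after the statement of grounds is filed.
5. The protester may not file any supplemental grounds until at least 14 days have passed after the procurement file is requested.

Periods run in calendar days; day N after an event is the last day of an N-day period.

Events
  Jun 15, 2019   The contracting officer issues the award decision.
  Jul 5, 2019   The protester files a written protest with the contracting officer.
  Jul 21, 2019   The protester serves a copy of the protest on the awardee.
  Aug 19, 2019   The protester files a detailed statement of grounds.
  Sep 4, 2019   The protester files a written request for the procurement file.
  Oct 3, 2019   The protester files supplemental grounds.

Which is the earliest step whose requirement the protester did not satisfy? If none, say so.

Step 1

Step 1: 15 days after Jun 15, 2019 (when the award decision is issued) is Jun 30, 2019; Jul 5, 2019 misses that deadline by 5 days.
No need to go further; step 1 was not satisfied.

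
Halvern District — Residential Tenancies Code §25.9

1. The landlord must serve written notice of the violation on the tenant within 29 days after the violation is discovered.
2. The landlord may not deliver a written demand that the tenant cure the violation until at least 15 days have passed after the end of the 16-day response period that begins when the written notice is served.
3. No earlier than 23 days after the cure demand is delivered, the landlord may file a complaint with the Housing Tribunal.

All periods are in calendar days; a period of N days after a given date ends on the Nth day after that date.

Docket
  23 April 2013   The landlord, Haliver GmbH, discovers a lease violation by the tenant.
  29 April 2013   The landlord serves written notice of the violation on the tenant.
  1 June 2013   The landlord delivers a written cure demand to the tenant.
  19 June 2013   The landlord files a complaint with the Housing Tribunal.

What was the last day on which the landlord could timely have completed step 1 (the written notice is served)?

Step 1 runs from 23 April 2013, when the violation is discovered. 29 days after 23 April 2013 is 22 May 2013.

22 May 2013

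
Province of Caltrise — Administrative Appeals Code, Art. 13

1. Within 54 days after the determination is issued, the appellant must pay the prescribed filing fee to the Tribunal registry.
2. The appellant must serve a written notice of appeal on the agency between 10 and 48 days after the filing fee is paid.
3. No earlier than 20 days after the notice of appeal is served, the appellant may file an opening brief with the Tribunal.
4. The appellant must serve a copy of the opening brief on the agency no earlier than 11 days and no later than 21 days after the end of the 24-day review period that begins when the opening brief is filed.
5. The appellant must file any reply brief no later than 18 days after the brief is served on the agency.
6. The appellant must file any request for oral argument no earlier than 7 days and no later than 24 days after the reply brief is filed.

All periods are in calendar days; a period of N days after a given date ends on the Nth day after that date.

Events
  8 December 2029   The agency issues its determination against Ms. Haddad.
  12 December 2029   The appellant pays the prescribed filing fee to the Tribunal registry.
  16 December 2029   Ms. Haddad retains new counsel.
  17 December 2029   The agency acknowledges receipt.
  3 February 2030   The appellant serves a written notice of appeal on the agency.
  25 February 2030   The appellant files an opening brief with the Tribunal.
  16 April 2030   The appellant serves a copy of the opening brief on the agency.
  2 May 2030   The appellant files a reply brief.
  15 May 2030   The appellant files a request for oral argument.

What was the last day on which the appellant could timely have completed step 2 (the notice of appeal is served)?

Step 2 runs from 12 December 2029, when the filing fee is paid. The window is 10–48 days after 12 December 2029; it closes on 29 January 2030.

29 January 2030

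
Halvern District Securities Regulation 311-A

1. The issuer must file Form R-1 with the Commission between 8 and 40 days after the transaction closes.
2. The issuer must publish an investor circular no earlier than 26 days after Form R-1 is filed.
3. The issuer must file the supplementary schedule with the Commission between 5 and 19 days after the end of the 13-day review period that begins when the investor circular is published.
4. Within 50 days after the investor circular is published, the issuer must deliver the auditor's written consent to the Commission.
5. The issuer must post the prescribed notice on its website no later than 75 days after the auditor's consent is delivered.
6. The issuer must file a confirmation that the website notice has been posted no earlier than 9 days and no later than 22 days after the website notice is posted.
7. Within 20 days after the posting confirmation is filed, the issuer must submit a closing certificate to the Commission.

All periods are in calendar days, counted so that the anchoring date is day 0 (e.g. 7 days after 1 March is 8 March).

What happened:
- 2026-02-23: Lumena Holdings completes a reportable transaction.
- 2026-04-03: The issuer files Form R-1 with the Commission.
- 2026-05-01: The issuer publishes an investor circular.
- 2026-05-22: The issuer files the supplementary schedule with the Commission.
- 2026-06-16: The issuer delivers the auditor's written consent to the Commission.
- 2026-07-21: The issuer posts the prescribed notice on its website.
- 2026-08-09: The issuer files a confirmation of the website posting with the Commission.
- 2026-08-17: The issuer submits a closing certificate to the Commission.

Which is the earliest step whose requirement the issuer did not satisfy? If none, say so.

Step 1: the window is 8–40 days after 2026-02-23 (when the transaction closes), so 2026-03-03 through 2026-04-04; done 2026-04-03, which is between those dates.
Step 2: the earliest permitted date is 26 days after 2026-04-03 (when Form R-1 is filed), i.e. 2026-04-29; done 2026-05-01, after the minimum wait.
Step 3: the window is 5–19 days after 2026-05-14 (end of the 13-day review period, which began when the investor circular is published on 2026-05-01), so 2026-05-19 through 2026-06-02; done 2026-05-22, which is between those dates.
Step 4: 50 days after 2026-05-01 (when the investor circular is published) is 2026-06-20; completed 2026-06-16, before the deadline.
Step 5: 75 days after 2026-06-16 (when the auditor's consent is delivered) is 2026-08-30; completed 2026-07-21, before the deadline.
Step 6: the window is 9–22 days after 2026-07-21 (when the website notice is posted), so 2026-07-30 through 2026-08-12; done 2026-08-09, which is between those dates.
Step 7: 20 days after 2026-08-09 (when the posting confirmation is filed) is 2026-08-29; done 2026-08-17 — timely.

None — every step was satisfied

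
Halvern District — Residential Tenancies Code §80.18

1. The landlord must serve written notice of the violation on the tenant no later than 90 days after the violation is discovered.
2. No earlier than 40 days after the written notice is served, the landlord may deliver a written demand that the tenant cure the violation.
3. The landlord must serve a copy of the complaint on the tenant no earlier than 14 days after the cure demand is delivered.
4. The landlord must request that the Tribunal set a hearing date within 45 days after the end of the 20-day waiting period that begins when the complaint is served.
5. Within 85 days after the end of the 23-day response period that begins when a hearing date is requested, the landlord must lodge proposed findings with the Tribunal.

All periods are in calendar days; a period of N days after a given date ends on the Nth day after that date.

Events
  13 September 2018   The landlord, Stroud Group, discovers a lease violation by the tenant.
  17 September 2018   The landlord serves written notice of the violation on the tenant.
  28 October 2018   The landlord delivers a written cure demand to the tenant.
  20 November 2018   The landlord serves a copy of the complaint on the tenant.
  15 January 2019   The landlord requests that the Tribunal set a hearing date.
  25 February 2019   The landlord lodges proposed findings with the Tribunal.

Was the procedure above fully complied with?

Step 1 — counting 90 days from 13 September 2018 (when the violation is discovered) gives a deadline of 12 December 2018; done 17 September 2018 — timely.
Step 2 — must wait 40 days from 17 September 2018 (when the written notice is served), so not before 27 October 2018; done 28 October 2018, after the minimum wait.
Step 3 — must wait 14 days from 28 October 2018 (when the cure demand is delivered), so not before 11 November 2018; done 20 November 2018, after the minimum wait.
Step 4 — counting 45 days from 10 December 2018 (end of the 20-day waiting period, which began when the complaint is served on 20 November 2018) gives a deadline of 24 January 2019; completed 15 January 2019, before the deadline.
Step 5 — counting 85 days from 7 February 2019 (end of the 23-day response period, which began when a hearing date is requested on 15 January 2019) gives a deadline of 3 May 2019; 25 February 2019 is within that limit.

Yes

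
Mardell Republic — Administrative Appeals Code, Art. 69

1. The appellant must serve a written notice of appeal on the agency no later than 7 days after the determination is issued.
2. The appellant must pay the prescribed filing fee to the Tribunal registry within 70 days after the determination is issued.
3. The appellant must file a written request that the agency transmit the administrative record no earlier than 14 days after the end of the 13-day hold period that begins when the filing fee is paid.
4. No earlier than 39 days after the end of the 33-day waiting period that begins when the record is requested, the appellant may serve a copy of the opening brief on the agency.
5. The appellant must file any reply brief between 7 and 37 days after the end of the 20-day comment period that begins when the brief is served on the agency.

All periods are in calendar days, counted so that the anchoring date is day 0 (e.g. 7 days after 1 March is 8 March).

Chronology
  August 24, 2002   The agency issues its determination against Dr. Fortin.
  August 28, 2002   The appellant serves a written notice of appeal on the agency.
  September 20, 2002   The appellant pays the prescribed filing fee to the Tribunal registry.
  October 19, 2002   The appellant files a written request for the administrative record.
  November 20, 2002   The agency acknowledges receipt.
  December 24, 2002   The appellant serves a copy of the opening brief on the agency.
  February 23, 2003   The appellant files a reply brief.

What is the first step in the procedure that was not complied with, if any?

(1) due by August 24, 2002 + 7 days = August 31, 2002; August 28, 2002 is within that limit.
(2) due by August 24, 2002 + 70 days = November 2, 2002; done September 20, 2002 — timely.
(3) permitted from October 3, 2002 + 14 days = October 17, 2002 onward; done October 19, 2002 — permitted.
(4) permitted from November 21, 2002 + 39 days = December 30, 2002 onward; December 24, 2002 is 6 days before the earliest permitted date.
That is the first point of non-compliance.

Step 4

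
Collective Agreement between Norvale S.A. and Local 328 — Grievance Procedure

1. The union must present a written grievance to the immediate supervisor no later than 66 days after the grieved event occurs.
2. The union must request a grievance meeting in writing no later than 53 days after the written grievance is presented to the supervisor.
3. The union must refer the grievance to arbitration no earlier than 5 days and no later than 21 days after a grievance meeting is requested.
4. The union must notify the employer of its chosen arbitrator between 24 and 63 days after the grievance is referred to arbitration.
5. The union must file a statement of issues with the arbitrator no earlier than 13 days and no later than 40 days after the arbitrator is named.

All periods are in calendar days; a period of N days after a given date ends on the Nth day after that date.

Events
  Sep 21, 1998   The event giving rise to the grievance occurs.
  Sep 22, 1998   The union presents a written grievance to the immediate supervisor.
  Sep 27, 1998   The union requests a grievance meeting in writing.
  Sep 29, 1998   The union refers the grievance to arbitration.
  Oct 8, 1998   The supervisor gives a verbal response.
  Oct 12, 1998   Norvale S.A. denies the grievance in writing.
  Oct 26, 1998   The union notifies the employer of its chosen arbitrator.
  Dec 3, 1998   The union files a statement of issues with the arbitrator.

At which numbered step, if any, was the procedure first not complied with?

Step 3

(1) due by Sep 21, 1998 + 66 days = Nov 26, 1998; Sep 22, 1998 is within that limit.
(2) due by Sep 22, 1998 + 53 days = Nov 14, 1998; completed Sep 27, 1998, before the deadline.
(3) the permitted window runs from Sep 27, 1998 + 5 = Oct 2, 1998 to Sep 27, 1998 + 21 = Oct 18, 1998; Sep 29, 1998 is 3 days too early.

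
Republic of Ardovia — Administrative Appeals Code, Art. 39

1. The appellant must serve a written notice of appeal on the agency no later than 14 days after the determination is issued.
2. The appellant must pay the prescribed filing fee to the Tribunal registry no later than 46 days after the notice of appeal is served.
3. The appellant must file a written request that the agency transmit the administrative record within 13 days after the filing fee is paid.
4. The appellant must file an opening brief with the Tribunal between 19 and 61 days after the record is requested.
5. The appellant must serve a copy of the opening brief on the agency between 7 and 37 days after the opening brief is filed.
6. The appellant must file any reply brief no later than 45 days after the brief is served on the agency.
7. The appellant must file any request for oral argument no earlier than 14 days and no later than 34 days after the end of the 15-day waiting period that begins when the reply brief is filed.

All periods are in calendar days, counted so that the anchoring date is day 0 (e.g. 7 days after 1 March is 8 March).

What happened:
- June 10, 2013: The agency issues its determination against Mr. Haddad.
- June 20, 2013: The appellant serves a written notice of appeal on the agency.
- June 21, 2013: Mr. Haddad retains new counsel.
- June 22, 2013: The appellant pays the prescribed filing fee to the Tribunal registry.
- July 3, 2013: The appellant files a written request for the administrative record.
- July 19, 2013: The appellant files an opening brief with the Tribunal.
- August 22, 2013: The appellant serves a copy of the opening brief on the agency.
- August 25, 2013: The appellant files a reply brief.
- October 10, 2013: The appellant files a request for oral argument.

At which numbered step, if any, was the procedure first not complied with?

Step 1: 14 days after June 10, 2013 (when the determination is issued) is June 24, 2013; June 20, 2013 is within that limit.
Step 2: 46 days after June 20, 2013 (when the notice of appeal is served) is August 5, 2013; done June 22, 2013 — timely.
Step 3: 13 days after June 22, 2013 (when the filing fee is paid) is July 5, 2013; done July 3, 2013 — timely.
Step 4: the window is 19–61 days after July 3, 2013 (when the record is requested), so July 22, 2013 through September 2, 2013; done July 19, 2013 — 3 days before the window opened.

Step 4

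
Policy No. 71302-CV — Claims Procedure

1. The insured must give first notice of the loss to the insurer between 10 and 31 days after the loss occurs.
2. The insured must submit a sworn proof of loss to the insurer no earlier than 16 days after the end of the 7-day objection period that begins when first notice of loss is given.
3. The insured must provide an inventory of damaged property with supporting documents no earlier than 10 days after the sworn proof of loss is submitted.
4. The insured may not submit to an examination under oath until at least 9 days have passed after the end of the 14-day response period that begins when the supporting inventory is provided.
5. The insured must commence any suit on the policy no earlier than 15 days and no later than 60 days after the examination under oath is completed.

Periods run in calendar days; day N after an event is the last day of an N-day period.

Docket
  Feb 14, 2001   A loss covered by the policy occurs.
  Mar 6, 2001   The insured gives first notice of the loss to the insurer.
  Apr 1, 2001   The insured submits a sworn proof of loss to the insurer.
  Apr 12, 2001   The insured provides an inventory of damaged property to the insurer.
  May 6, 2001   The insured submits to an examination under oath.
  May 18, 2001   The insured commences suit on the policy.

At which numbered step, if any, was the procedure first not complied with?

Step 5

Step 1: the window is 10–31 days after Feb 14, 2001 (when the loss occurs), so Feb 24, 2001 through Mar 17, 2001; done Mar 6, 2001, which is between those dates.
Step 2: the earliest permitted date is 16 days after Mar 13, 2001 (end of the 7-day objection period, which began when first notice of loss is given on Mar 6, 2001), i.e. Mar 29, 2001; done Apr 1, 2001 — permitted.
Step 3: the earliest permitted date is 10 days after Apr 1, 2001 (when the sworn proof of loss is submitted), i.e. Apr 11, 2001; Apr 12, 2001 is on or after that date.
Step 4: the earliest permitted date is 9 days after Apr 26, 2001 (end of the 14-day response period, which began when the supporting inventory is provided on Apr 12, 2001), i.e. May 5, 2001; May 6, 2001 is on or after that date.
Step 5: the window is 15–60 days after May 6, 2001 (when the examination under oath is completed), so May 21, 2001 through Jul 5, 2001; done May 18, 2001 — 3 days before the window opened.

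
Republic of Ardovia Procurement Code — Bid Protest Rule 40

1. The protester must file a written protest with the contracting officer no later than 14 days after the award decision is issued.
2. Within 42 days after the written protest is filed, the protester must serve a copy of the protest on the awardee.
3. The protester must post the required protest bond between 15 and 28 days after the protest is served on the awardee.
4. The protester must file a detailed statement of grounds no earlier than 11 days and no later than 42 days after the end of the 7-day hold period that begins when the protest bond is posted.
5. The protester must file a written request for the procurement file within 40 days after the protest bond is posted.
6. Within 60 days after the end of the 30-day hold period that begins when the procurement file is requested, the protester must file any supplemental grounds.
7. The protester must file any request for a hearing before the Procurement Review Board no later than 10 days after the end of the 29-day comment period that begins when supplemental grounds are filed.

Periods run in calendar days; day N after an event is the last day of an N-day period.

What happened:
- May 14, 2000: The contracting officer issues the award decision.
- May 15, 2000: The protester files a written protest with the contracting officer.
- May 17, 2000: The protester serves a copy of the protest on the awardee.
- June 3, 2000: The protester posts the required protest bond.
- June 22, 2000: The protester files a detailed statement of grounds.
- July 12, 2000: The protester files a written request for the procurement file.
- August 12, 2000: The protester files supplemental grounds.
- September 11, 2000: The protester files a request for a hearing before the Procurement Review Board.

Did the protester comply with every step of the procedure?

Yes

(1) due by May 14, 2000 + 14 days = May 28, 2000; completed May 15, 2000, before the deadline.
(2) due by May 15, 2000 + 42 days = June 26, 2000; done May 17, 2000 — timely.
(3) the permitted window runs from May 17, 2000 + 15 = June 1, 2000 to May 17, 2000 + 28 = June 14, 2000; done June 3, 2000, which is between those dates.
(4) the permitted window runs from June 10, 2000 + 11 = June 21, 2000 to June 10, 2000 + 42 = July 22, 2000; June 22, 2000 falls inside that range.
(5) due by June 3, 2000 + 40 days = July 13, 2000; completed July 12, 2000, before the deadline.
(6) due by August 11, 2000 + 60 days = October 10, 2000; done August 12, 2000 — timely.
(7) due by September 10, 2000 + 10 days = September 20, 2000; September 11, 2000 is within that limit.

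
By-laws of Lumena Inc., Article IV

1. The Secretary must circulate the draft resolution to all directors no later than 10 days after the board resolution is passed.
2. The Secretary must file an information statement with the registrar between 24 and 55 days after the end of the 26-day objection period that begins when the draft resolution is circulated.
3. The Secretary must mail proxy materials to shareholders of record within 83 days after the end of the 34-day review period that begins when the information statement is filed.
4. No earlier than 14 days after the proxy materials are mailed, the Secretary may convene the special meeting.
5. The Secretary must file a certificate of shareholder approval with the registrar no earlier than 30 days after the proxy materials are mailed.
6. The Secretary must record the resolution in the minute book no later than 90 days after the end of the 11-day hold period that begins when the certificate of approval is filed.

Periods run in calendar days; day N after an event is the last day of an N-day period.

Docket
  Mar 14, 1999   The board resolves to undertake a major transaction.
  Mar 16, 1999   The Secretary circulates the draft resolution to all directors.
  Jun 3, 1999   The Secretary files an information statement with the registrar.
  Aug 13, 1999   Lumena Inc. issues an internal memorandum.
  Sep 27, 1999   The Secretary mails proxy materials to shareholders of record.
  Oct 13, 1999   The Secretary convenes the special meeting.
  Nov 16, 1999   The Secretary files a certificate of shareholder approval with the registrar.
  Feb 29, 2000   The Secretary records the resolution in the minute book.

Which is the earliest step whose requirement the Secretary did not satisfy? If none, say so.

Step 1: 10 days after Mar 14, 1999 (when the board resolution is passed) is Mar 24, 1999; Mar 16, 1999 is within that limit.
Step 2: the window is 24–55 days after Apr 11, 1999 (end of the 26-day objection period, which began when the draft resolution is circulated on Mar 16, 1999), so May 5, 1999 through Jun 5, 1999; done Jun 3, 1999, which is between those dates.
Step 3: 83 days after Jul 7, 1999 (end of the 34-day review period, which began when the information statement is filed on Jun 3, 1999) is Sep 28, 1999; done Sep 27, 1999 — timely.
Step 4: the earliest permitted date is 14 days after Sep 27, 1999 (when the proxy materials are mailed), i.e. Oct 11, 1999; Oct 13, 1999 is on or after that date.
Step 5: the earliest permitted date is 30 days after Sep 27, 1999 (when the proxy materials are mailed), i.e. Oct 27, 1999; done Nov 16, 1999 — permitted.
Step 6: 90 days after Nov 27, 1999 (end of the 11-day hold period, which began when the certificate of approval is filed on Nov 16, 1999) is Feb 25, 2000; Feb 29, 2000 misses that deadline by 4 days.
Later steps need not be reached.

Step 6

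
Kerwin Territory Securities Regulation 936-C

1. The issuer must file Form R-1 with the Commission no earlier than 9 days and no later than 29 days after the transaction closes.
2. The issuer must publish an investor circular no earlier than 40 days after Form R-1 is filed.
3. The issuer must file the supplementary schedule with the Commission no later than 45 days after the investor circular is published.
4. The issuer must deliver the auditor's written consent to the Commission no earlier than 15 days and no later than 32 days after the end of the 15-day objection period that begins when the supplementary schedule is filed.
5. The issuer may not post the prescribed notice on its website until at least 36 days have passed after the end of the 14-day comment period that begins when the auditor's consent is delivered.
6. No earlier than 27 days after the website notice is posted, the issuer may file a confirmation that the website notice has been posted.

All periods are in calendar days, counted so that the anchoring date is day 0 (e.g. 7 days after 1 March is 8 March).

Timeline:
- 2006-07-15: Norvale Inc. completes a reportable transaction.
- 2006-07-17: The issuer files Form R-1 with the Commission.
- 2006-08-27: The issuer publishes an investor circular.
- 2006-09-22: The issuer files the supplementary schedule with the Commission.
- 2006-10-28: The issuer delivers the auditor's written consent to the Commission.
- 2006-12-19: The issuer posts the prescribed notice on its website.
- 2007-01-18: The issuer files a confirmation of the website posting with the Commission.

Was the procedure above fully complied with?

(1) the permitted window runs from 2006-07-15 + 9 = 2006-07-24 to 2006-07-15 + 29 = 2006-08-13; done 2006-07-17 — 7 days before the window opened.

No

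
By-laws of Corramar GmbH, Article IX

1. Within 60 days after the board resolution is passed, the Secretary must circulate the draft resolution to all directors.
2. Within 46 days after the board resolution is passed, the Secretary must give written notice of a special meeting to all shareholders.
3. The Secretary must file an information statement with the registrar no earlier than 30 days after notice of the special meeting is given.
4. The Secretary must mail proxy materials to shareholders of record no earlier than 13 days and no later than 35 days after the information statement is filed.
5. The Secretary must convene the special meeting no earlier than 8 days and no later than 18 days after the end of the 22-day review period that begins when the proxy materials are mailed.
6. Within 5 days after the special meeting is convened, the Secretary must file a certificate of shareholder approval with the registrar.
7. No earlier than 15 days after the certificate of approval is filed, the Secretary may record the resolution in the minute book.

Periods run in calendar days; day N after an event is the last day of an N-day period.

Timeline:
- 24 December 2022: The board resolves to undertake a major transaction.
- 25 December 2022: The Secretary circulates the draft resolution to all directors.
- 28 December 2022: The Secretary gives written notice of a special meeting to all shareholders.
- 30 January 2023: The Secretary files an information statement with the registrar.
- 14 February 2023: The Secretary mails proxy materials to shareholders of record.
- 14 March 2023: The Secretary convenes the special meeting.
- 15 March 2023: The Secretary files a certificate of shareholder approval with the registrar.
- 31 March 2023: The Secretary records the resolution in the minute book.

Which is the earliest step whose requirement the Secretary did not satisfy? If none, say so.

Step 1 — counting 60 days from 24 December 2022 (when the board resolution is passed) gives a deadline of 22 February 2023; done 25 December 2022 — timely.
Step 2 — counting 46 days from 24 December 2022 (when the board resolution is passed) gives a deadline of 8 February 2023; 28 December 2022 is within that limit.
Step 3 — must wait 30 days from 28 December 2022 (when notice of the special meeting is given), so not before 27 January 2023; done 30 January 2023, after the minimum wait.
Step 4 — 13 and 35 days from 30 January 2023 (when the information statement is filed) are 12 February 2023 and 6 March 2023 respectively; 14 February 2023 falls inside that range.
Step 5 — 8 and 18 days from 8 March 2023 (end of the 22-day review period, which began when the proxy materials are mailed on 14 February 2023) are 16 March 2023 and 26 March 2023 respectively; 14 March 2023 is 2 days too early.
That is the first point of non-compliance.

Step 5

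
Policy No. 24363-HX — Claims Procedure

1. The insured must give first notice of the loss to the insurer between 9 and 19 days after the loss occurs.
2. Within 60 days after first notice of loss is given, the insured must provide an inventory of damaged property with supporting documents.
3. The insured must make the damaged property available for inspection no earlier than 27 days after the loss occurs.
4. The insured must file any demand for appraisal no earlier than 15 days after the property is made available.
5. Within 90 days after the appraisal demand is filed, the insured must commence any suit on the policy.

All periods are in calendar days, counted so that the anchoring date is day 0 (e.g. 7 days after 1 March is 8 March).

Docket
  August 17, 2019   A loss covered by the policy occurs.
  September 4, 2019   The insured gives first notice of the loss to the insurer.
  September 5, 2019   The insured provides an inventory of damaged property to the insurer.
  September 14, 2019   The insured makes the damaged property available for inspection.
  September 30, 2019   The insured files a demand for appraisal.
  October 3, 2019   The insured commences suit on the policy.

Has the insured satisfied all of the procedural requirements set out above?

(1) the permitted window runs from August 17, 2019 + 9 = August 26, 2019 to August 17, 2019 + 19 = September 5, 2019; September 4, 2019 falls inside that range.
(2) due by September 4, 2019 + 60 days = November 3, 2019; done September 5, 2019 — timely.
(3) permitted from August 17, 2019 + 27 days = September 13, 2019 onward; done September 14, 2019 — permitted.
(4) permitted from September 14, 2019 + 15 days = September 29, 2019 onward; done September 30, 2019, after the minimum wait.
(5) due by September 30, 2019 + 90 days = December 29, 2019; October 3, 2019 is within that limit.

Yes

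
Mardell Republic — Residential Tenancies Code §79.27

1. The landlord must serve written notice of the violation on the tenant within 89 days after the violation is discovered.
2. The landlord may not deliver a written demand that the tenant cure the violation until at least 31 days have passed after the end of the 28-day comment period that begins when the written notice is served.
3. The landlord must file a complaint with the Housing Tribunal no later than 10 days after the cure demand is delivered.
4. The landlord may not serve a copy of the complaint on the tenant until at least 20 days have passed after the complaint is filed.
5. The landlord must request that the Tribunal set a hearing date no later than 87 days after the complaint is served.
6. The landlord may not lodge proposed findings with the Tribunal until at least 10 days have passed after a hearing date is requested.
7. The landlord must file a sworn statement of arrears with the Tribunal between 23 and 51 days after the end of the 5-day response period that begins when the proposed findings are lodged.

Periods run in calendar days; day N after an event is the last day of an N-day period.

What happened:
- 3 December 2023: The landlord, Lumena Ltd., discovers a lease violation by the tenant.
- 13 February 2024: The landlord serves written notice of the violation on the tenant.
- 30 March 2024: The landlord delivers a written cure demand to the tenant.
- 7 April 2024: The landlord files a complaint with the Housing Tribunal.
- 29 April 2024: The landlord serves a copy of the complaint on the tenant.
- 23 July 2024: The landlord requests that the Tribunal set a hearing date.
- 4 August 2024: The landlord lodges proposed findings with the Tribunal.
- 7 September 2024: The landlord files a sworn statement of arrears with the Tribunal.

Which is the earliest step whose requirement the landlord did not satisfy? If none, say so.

(1) due by 3 December 2023 + 89 days = 1 March 2024; 13 February 2024 is within that limit.
(2) permitted from 12 March 2024 + 31 days = 12 April 2024 onward; 30 March 2024 is 13 days before the earliest permitted date.
That is the first point of non-compliance.

Step 2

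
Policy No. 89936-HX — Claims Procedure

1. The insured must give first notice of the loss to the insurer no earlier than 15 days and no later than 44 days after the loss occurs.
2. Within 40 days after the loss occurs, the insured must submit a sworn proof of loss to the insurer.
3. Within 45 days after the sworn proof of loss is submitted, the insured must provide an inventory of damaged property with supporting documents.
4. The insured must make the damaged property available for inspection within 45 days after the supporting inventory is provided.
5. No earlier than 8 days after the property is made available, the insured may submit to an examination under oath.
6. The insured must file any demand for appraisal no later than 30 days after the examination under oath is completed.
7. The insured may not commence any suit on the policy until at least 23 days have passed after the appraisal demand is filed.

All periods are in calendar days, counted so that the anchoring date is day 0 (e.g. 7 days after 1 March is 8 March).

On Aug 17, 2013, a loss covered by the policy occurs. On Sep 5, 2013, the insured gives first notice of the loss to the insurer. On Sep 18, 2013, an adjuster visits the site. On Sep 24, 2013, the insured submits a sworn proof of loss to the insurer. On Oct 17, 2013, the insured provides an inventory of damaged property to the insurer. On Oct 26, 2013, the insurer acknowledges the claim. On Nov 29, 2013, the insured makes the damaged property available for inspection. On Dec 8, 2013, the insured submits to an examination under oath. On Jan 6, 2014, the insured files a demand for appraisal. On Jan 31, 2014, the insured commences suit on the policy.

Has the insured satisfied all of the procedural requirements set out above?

(1) the permitted window runs from Aug 17, 2013 + 15 = Sep 1, 2013 to Aug 17, 2013 + 44 = Sep 30, 2013; done Sep 5, 2013 — within the window.
(2) due by Aug 17, 2013 + 40 days = Sep 26, 2013; Sep 24, 2013 is within that limit.
(3) due by Sep 24, 2013 + 45 days = Nov 8, 2013; completed Oct 17, 2013, before the deadline.
(4) due by Oct 17, 2013 + 45 days = Dec 1, 2013; completed Nov 29, 2013, before the deadline.
(5) permitted from Nov 29, 2013 + 8 days = Dec 7, 2013 onward; done Dec 8, 2013 — permitted.
(6) due by Dec 8, 2013 + 30 days = Jan 7, 2014; completed Jan 6, 2014, before the deadline.
(7) permitted from Jan 6, 2014 + 23 days = Jan 29, 2014 onward; done Jan 31, 2014, after the minimum wait.

Yes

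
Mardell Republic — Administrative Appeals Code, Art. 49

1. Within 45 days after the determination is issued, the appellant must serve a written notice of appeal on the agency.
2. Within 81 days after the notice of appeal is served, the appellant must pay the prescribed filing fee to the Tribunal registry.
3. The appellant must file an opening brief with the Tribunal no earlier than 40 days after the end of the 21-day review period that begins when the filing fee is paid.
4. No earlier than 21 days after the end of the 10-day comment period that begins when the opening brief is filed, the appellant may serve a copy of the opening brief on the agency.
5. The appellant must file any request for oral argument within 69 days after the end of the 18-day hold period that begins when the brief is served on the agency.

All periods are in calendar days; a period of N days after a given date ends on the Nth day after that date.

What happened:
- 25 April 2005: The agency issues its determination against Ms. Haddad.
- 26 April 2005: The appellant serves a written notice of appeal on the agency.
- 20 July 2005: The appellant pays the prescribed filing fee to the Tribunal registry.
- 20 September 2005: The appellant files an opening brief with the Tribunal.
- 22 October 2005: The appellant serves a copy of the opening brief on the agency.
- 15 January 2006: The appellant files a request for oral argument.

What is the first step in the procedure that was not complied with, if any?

(1) due by 25 April 2005 + 45 days = 9 June 2005; 26 April 2005 is within that limit.
(2) due by 26 April 2005 + 81 days = 16 July 2005; not done until 20 July 2005, 4 days after the deadline.

Step 2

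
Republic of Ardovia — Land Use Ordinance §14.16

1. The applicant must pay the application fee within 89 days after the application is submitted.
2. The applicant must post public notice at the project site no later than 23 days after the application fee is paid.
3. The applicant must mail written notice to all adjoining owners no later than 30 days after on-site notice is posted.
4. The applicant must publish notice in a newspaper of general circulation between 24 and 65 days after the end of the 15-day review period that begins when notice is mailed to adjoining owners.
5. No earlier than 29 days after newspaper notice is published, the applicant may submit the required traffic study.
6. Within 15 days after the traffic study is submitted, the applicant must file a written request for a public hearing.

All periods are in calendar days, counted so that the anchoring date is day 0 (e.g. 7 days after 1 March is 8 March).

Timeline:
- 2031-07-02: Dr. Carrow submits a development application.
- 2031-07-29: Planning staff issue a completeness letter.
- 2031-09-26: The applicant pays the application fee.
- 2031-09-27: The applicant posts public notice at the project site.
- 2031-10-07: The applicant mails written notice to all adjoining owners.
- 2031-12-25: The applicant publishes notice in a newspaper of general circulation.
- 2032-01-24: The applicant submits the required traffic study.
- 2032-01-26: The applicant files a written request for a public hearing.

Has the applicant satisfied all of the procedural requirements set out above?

Yes

(1) due by 2031-07-02 + 89 days = 2031-09-29; done 2031-09-26 — timely.
(2) due by 2031-09-26 + 23 days = 2031-10-19; done 2031-09-27 — timely.
(3) due by 2031-09-27 + 30 days = 2031-10-27; done 2031-10-07 — timely.
(4) the permitted window runs from 2031-10-22 + 24 = 2031-11-15 to 2031-10-22 + 65 = 2031-12-26; done 2031-12-25 — within the window.
(5) permitted from 2031-12-25 + 29 days = 2032-01-23 onward; 2032-01-24 is on or after that date.
(6) due by 2032-01-24 + 15 days = 2032-02-08; completed 2032-01-26, before the deadline.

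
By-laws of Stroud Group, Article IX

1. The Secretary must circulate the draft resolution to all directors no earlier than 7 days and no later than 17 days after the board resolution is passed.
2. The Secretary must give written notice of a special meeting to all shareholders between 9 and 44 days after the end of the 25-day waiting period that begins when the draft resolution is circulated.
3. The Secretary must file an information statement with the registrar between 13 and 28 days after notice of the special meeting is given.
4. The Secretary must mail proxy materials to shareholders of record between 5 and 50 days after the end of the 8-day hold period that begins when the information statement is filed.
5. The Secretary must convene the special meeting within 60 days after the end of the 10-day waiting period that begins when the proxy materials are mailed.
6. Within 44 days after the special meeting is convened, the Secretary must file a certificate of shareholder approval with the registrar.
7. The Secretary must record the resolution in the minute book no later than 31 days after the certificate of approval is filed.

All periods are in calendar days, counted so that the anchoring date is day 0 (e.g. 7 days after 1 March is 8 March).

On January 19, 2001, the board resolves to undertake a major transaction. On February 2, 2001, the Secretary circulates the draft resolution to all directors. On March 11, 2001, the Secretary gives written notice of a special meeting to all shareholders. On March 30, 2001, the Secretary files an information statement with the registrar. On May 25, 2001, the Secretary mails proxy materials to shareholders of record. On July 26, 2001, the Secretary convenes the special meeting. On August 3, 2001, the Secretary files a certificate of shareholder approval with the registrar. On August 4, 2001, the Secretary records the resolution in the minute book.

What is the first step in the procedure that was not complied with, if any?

Step 1: the window is 7–17 days after January 19, 2001 (when the board resolution is passed), so January 26, 2001 through February 5, 2001; February 2, 2001 falls inside that range.
Step 2: the window is 9–44 days after February 27, 2001 (end of the 25-day waiting period, which began when the draft resolution is circulated on February 2, 2001), so March 8, 2001 through April 12, 2001; March 11, 2001 falls inside that range.
Step 3: the window is 13–28 days after March 11, 2001 (when notice of the special meeting is given), so March 24, 2001 through April 8, 2001; done March 30, 2001, which is between those dates.
Step 4: the window is 5–50 days after April 7, 2001 (end of the 8-day hold period, which began when the information statement is filed on March 30, 2001), so April 12, 2001 through May 27, 2001; May 25, 2001 falls inside that range.
Step 5: 60 days after June 4, 2001 (end of the 10-day waiting period, which began when the proxy materials are mailed on May 25, 2001) is August 3, 2001; done July 26, 2001 — timely.
Step 6: 44 days after July 26, 2001 (when the special meeting is convened) is September 8, 2001; completed August 3, 2001, before the deadline.
Step 7: 31 days after August 3, 2001 (when the certificate of approval is filed) is September 3, 2001; done August 4, 2001 — timely.

None — every step was satisfied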